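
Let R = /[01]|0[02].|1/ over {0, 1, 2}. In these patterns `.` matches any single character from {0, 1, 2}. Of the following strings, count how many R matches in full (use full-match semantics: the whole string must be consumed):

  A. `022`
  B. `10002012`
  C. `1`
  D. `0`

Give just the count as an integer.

3

A → match
B → no match
C → match
D → match
Total matched: 3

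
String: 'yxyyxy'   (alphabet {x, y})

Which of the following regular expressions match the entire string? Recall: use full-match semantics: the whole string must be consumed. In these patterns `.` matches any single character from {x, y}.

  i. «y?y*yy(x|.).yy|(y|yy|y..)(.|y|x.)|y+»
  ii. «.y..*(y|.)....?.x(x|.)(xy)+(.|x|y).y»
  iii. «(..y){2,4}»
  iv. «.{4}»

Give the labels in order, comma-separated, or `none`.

i → no match
ii → no match
iii → match
iv → no match

iii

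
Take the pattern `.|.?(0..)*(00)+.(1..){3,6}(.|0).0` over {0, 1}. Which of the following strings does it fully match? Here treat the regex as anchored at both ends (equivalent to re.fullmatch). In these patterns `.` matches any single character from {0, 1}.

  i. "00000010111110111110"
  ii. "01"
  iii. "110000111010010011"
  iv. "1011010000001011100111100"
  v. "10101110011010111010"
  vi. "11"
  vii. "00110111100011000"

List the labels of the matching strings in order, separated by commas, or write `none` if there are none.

none

i → no match
ii → no match
iii → no match
iv → no match
v → no match
vi → no match
vii → no match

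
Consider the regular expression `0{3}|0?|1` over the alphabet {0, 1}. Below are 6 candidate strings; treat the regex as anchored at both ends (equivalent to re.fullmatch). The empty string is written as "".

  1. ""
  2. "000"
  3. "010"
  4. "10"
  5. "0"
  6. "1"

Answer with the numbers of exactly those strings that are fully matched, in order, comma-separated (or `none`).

1 → match
2 → match
3 → no match
4 → no match
5 → match
6 → match

1, 2, 5, 6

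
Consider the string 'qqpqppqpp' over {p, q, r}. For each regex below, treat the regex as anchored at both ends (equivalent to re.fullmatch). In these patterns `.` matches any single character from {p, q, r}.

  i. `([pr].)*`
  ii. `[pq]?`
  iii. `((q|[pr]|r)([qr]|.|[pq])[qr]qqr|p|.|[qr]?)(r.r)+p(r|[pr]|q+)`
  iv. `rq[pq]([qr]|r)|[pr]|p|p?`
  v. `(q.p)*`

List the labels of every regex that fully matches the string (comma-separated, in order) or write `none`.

v

i → no match
ii → no match
iii → no match
iv → no match
v → match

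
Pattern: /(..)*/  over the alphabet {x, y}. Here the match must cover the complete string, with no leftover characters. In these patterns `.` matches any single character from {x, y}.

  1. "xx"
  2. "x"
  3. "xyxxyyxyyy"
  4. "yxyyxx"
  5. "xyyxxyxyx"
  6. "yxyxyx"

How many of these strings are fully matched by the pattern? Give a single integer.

4

1. "xx" → match
2. "x" → no match
3. "xyxxyyxyyy" → match
4. "yxyyxx" → match
5. "xyyxxyxyx" → no match
6. "yxyxyx" → match
Total matched: 4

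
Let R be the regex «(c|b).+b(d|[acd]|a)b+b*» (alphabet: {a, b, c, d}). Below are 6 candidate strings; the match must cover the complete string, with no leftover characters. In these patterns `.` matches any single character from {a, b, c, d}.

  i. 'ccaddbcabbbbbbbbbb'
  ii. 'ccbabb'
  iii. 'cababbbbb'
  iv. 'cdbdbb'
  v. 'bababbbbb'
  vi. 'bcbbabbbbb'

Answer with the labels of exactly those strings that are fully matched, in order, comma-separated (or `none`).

i → no match
ii → match
iii → match
iv → match
v → match
vi → match

ii, iii, iv, v, vi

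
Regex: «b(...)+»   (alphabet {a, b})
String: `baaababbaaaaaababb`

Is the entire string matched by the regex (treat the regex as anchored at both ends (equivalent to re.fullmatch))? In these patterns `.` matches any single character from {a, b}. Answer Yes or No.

No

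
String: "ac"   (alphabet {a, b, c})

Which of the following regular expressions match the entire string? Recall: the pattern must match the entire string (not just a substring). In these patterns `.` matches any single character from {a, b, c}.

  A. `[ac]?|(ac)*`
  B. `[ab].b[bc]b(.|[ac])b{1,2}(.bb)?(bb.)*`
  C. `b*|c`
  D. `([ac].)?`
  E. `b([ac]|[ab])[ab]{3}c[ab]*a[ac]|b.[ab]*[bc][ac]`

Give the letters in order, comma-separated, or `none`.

A → match
B → no match
C → no match
D → match
E → no match — must start with "b"

A, D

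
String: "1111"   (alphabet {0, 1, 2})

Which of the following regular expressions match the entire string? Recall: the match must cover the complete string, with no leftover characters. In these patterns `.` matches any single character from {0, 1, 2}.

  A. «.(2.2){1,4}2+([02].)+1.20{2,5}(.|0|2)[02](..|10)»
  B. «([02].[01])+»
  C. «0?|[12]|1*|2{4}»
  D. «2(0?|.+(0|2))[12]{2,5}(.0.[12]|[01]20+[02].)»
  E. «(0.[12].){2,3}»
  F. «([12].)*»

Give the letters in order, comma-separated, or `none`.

A → no match
B → no match
C → match
D → no match — must start with "2"
E → no match — must start with "0"
F → match

C, F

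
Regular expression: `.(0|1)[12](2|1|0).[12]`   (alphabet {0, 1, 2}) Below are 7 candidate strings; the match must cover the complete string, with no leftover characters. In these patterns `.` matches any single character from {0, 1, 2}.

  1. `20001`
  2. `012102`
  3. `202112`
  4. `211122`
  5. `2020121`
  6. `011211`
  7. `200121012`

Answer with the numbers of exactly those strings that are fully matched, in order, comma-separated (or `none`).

1. `20001` → no match
2. `012102` → match
3. `202112` → match
4. `211122` → match
5. `2020121` → no match
6. `011211` → match
7. `200121012` → no match

2, 3, 4, 6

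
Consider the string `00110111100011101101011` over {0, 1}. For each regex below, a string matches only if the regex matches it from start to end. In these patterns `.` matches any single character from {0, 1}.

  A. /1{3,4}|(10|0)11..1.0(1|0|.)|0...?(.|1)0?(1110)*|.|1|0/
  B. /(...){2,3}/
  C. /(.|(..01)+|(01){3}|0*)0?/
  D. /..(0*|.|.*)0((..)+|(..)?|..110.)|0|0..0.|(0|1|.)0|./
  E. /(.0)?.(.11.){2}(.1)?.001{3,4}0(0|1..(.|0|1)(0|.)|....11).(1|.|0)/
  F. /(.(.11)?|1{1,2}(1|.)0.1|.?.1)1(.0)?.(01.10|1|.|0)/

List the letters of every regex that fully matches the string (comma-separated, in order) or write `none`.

D, E

A → no match
B → no match
C → no match
D → match
E → match
F → no match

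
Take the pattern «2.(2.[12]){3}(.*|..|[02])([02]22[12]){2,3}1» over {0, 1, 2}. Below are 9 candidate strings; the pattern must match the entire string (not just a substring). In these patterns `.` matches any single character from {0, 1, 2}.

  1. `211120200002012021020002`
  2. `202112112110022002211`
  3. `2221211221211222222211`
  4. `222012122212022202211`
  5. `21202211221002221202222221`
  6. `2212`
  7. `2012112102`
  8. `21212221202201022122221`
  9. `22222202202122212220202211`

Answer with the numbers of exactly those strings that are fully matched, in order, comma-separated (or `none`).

1 → no match — must end with `1`
2 → no match
3 → no match
4 → match
5 → no match
6 → no match — must end with `1`
7 → no match — must end with `1`
8 → match
9 → no match

4, 8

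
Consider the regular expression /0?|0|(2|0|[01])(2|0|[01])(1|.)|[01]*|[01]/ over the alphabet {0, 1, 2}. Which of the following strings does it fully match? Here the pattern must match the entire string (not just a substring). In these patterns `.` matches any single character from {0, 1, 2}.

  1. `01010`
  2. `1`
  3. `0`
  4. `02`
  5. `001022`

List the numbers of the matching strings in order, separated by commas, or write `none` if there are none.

1, 2, 3

1 → match
2 → match
3 → match
4 → no match
5 → no match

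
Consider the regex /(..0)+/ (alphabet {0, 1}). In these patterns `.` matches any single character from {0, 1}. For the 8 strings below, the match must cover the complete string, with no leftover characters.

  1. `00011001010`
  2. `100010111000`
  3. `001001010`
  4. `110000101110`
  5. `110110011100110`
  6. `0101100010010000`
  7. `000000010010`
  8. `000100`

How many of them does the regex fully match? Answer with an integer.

2

1 → no match
2 → no match
3 → no match
4 → no match
5 → no match
6 → no match
7 → match
8 → match
Total matched: 2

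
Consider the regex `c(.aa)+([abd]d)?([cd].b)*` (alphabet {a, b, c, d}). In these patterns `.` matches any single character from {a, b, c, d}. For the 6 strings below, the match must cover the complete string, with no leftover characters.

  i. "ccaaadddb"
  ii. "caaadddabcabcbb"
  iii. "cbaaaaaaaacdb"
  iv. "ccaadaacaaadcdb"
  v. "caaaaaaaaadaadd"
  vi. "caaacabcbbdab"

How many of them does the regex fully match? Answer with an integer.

6

i → match
ii → match
iii → match
iv → match
v → match
vi → match
Total matched: 6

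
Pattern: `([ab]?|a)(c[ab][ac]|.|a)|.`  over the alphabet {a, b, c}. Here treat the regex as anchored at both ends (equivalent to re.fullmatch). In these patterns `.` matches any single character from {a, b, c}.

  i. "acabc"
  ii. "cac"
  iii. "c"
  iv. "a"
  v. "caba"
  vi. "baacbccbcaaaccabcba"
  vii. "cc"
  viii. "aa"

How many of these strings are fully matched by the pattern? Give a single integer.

4

i → no match
ii → match
iii → match
iv → match
v → no match
vi → no match
vii → no match
viii → match
Total matched: 4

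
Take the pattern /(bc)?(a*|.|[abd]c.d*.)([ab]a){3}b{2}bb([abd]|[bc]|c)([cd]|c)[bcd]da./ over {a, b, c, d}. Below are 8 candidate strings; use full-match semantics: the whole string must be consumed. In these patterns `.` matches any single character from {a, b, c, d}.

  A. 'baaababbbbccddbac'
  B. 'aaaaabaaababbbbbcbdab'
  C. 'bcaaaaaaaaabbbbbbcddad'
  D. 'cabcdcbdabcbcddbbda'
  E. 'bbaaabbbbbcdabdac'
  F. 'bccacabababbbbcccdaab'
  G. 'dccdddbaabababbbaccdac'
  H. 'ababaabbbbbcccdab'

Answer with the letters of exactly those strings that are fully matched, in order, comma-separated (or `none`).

B

A → no match
B → match
C → no match
D → no match
E → no match
F → no match
G → no match
H → no match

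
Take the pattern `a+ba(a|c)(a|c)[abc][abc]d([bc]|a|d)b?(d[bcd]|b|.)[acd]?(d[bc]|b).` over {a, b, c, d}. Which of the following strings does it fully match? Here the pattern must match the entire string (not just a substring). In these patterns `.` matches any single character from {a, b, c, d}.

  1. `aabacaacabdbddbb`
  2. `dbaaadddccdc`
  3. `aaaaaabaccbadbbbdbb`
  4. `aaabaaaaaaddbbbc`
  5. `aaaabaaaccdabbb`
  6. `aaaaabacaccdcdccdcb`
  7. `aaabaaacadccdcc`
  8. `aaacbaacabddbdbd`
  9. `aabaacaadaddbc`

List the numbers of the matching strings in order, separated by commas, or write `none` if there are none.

1 → no match
2 → no match — must start with `a`
3 → match
4 → no match
5 → match
6 → match
7 → match
8 → no match
9 → match

3, 5, 6, 7, 9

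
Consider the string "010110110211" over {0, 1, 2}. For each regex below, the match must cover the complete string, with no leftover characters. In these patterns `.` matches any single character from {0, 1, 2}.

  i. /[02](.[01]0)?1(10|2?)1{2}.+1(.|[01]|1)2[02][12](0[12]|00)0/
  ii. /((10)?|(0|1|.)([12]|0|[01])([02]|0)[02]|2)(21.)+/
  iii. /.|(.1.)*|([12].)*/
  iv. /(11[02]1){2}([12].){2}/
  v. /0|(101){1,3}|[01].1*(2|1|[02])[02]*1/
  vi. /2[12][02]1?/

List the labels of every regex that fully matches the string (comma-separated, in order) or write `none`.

i → no match — must end with "0"
ii → no match
iii → match
iv → no match — must start with "11"
v → no match
vi → no match — must start with "2"

iii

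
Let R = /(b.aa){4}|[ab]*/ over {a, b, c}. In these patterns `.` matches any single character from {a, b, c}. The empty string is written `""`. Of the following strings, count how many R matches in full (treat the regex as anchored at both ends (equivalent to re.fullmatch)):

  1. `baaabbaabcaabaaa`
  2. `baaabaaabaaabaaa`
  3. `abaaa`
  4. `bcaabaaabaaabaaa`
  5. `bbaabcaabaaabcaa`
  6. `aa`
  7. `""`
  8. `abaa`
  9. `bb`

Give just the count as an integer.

9

1 → match
2 → match
3 → match
4 → match
5 → match
6 → match
7 → match
8 → match
9 → match
Total matched: 9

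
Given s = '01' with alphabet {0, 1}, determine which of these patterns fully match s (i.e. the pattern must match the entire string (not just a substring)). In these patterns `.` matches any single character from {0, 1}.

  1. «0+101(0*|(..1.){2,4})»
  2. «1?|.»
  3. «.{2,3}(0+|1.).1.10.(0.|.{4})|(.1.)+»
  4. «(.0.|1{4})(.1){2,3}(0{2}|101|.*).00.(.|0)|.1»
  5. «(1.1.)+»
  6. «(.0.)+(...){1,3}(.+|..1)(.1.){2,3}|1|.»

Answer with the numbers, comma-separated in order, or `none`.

1 → no match
2 → no match
3 → no match
4 → match
5 → no match — must start with '1'
6 → no match

4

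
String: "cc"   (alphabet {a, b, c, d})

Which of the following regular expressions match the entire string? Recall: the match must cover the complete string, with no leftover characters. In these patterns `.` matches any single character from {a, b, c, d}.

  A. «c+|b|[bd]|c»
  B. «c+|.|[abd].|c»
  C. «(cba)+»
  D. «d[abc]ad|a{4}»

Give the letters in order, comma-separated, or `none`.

A, B

A → match
B → match
C → no match — must start with "cba"
D → no match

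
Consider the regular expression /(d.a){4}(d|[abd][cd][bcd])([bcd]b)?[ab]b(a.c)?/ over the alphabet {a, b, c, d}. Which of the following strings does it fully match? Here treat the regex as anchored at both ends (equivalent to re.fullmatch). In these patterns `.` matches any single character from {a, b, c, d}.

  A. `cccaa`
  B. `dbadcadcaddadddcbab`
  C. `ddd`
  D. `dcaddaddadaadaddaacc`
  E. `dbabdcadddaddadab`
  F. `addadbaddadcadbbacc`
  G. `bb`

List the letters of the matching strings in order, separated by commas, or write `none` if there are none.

B

A → no match — must start with `d`
B → match
C → no match
D → no match
E → no match
F → no match — must start with `d`
G → no match — must start with `d`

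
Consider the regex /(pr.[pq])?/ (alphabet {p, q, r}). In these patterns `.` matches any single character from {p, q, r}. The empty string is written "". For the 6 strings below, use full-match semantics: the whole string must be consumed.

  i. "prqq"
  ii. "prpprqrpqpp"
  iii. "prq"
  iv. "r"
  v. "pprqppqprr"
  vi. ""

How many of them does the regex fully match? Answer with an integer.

2

i → match
ii → no match
iii → no match
iv → no match
v → no match
vi → match
Total matched: 2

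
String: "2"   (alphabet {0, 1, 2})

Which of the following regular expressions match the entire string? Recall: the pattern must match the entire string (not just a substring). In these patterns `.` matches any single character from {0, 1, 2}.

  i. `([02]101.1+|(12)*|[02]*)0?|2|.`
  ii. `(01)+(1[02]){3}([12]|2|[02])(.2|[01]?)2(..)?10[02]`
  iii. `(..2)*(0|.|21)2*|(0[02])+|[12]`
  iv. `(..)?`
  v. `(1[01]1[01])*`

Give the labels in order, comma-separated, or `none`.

i, iii

i → match
ii → no match — must start with "01"
iii → match
iv → no match
v → no match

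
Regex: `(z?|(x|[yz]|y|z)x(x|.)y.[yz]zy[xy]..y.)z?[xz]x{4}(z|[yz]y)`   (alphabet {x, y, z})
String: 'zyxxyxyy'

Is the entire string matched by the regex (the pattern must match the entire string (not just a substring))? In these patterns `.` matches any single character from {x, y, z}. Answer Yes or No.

No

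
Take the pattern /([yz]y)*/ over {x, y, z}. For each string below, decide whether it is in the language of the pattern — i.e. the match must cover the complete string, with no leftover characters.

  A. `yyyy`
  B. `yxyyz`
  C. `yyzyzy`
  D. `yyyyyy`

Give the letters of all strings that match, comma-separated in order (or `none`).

A, C, D

A → match
B → no match
C → match
D → match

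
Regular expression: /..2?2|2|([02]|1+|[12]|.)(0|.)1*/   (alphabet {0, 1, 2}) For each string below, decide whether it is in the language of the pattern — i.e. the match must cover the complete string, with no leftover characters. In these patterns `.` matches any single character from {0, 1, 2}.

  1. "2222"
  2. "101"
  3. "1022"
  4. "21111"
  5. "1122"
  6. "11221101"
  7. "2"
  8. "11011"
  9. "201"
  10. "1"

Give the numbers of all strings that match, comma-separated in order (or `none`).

1. "2222" → match
2. "101" → match
3. "1022" → match
4. "21111" → match
5. "1122" → match
6. "11221101" → no match
7. "2" → match
8. "11011" → match
9. "201" → match
10. "1" → no match

1, 2, 3, 4, 5, 7, 8, 9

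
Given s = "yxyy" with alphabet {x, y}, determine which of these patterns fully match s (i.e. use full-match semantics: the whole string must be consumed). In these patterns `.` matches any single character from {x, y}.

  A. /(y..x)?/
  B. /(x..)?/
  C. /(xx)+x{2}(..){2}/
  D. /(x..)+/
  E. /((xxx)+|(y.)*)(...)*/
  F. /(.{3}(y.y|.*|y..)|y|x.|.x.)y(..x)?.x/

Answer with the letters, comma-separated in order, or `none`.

E

A → no match
B → no match
C → no match — must start with "xx"
D → no match — must start with "x"
E → match
F → no match — must end with "x"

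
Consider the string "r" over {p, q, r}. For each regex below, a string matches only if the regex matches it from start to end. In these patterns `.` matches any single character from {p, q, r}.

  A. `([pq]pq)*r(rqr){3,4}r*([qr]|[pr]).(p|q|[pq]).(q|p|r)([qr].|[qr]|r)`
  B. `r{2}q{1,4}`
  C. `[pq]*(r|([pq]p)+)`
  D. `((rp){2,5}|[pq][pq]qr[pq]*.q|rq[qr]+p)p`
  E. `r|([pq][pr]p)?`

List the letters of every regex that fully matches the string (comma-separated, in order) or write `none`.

C, E

A → no match
B → no match — must end with "q"
C → match
D → no match — must end with "p"
E → match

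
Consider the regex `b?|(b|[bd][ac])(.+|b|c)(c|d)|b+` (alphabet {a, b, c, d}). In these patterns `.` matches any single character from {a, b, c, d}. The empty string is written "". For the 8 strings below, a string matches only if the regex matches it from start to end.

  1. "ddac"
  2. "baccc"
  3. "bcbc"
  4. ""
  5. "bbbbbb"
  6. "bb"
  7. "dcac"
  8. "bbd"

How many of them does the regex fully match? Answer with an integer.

7

1 → no match
2 → match
3 → match
4 → match
5 → match
6 → match
7 → match
8 → match
Total matched: 7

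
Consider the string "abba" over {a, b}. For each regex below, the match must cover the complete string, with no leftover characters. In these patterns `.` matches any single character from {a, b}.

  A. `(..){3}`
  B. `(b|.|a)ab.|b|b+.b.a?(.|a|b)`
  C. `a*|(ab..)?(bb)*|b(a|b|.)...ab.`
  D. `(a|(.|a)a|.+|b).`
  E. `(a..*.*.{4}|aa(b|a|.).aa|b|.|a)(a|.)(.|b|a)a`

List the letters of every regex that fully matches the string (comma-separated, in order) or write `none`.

C, D, E

A → no match
B → no match
C → match
D → match
E → match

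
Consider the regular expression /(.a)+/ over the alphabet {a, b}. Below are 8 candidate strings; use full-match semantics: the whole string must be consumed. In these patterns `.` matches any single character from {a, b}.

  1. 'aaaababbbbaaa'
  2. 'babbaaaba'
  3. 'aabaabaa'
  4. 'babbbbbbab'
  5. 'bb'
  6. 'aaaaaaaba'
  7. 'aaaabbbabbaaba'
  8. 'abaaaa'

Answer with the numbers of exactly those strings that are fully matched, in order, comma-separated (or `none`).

1 → no match
2. 'babbaaaba' → no match
3. 'aabaabaa' → no match
4. 'babbbbbbab' → no match — must end with 'a'
5. 'bb' → no match — must end with 'a'
6. 'aaaaaaaba' → no match
7 → no match
8. 'abaaaa' → no match

none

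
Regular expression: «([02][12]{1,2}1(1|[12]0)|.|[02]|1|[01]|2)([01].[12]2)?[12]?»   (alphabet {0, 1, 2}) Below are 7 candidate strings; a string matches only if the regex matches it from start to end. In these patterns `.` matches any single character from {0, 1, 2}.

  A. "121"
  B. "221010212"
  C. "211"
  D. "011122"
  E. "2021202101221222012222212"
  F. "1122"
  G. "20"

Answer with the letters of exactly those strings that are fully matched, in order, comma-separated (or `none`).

D

A → no match
B → no match
C → no match
D → match
E → no match
F → no match
G → no match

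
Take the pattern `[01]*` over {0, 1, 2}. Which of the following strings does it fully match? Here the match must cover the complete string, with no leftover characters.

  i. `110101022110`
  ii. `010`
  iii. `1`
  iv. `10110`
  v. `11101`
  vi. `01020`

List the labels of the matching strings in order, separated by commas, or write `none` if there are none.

i → no match
ii → match
iii → match
iv → match
v → match
vi → no match

ii, iii, iv, v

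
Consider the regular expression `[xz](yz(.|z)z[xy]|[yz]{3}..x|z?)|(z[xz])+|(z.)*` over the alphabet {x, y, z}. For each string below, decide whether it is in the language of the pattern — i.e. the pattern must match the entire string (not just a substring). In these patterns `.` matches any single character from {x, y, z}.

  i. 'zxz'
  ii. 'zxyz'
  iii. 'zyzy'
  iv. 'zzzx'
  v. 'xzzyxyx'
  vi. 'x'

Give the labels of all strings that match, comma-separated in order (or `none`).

iii, iv, v, vi

i → no match
ii → no match
iii → match
iv → match
v → match
vi → match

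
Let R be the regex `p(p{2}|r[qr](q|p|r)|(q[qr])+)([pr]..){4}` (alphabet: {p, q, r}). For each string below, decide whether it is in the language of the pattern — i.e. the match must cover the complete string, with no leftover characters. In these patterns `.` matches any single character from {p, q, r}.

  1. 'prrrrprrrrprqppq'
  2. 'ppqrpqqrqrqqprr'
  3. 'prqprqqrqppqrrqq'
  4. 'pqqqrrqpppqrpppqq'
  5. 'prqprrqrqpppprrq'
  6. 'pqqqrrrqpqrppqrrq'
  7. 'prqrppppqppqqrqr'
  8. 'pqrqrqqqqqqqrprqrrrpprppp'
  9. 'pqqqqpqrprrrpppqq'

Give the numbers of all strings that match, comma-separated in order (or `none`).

1 → match
2 → no match
3 → match
4 → match
5 → match
6 → match
7 → match
8 → match
9 → match

1, 3, 4, 5, 6, 7, 8, 9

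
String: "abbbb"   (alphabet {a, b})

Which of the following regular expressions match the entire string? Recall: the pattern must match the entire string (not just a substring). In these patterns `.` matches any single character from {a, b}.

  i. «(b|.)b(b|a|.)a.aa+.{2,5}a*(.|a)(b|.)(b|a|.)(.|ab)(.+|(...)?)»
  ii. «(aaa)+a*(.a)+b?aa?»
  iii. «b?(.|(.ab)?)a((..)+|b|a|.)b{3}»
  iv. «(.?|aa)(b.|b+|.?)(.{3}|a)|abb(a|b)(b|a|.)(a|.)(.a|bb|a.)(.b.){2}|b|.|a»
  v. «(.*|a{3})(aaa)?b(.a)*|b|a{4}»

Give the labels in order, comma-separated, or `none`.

iii, iv, v

i → no match
ii → no match — must start with "aaa"
iii → match
iv → match
v → match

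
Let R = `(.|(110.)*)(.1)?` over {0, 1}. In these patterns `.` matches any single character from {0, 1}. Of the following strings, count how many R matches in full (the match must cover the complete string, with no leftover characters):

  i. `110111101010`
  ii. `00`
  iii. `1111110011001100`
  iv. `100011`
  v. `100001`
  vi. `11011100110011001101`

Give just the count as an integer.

1

i. `110111101010` → no match
ii. `00` → no match
iii → no match
iv. `100011` → no match
v. `100001` → no match
vi → match
Total matched: 1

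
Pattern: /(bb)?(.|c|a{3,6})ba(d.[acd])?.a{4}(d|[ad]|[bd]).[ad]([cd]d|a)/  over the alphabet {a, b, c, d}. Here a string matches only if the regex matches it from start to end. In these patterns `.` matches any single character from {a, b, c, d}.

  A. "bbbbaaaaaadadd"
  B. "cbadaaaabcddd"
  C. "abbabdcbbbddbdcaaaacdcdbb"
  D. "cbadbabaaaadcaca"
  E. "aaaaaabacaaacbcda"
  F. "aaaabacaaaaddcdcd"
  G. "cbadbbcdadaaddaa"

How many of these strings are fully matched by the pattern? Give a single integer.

A → no match
B → match
C → no match
D → no match
E → no match
F → no match
G → no match
Total matched: 1

1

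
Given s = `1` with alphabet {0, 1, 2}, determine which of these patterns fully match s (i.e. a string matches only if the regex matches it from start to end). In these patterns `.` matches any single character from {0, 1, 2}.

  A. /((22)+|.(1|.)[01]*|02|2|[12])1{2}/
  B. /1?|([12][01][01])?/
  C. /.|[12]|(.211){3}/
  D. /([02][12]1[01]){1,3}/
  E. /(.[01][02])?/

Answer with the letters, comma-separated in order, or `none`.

B, C

A → no match
B → match
C → match
D → no match
E → no match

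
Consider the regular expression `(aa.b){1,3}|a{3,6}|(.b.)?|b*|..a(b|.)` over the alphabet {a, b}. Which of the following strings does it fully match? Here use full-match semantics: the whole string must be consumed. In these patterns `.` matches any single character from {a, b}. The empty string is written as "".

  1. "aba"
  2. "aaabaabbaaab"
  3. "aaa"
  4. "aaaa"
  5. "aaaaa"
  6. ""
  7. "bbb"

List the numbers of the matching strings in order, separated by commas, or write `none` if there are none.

1 → match
2 → match
3 → match
4 → match
5 → match
6 → match
7 → match

1, 2, 3, 4, 5, 6, 7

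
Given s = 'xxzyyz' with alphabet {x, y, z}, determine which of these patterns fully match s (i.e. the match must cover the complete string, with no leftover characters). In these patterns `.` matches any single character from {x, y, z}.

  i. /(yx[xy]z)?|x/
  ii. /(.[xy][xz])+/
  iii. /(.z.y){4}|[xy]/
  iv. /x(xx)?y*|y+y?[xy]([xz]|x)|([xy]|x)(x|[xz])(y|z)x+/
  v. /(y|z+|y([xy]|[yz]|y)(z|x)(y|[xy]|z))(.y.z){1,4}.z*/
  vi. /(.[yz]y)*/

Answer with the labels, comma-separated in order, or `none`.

i → no match
ii → match
iii → no match
iv → no match
v → no match
vi → no match

ii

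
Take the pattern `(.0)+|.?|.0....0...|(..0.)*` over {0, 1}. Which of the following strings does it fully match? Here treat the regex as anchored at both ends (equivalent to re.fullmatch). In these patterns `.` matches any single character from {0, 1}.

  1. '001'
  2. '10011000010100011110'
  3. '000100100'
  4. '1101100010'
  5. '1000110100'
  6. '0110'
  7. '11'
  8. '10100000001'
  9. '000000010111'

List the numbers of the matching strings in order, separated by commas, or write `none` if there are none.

1 → no match
2 → no match
3 → no match
4 → no match
5 → match
6 → no match
7 → no match
8 → no match
9 → no match

5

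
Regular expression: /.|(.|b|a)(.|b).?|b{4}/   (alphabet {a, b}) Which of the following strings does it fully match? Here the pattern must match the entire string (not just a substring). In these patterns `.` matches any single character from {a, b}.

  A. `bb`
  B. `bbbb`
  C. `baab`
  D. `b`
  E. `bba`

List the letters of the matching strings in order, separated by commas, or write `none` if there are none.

A → match
B → match
C → no match
D → match
E → match

A, B, D, E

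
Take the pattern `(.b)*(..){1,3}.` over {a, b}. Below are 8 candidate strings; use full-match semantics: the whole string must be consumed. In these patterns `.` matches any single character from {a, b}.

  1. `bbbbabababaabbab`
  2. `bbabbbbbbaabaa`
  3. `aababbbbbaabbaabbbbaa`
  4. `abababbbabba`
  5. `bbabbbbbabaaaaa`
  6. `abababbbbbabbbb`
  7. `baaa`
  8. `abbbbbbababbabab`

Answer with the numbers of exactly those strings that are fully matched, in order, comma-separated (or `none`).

5, 6

1 → no match
2 → no match
3 → no match
4 → no match
5 → match
6 → match
7 → no match
8 → no match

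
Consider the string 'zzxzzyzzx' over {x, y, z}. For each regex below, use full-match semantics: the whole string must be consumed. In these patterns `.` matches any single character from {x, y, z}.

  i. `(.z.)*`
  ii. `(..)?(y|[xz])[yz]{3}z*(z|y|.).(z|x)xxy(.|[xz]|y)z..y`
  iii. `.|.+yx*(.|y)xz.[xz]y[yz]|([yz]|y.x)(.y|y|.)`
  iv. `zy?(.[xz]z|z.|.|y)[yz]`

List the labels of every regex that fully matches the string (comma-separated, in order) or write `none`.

i

i → match
ii → no match — must end with 'y'
iii → no match
iv → no match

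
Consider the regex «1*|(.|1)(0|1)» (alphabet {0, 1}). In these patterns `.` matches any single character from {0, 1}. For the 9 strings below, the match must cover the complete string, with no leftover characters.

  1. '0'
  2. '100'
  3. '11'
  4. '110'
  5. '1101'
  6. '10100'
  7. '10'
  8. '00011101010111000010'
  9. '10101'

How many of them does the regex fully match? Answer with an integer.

2

1 → no match
2 → no match
3 → match
4 → no match
5 → no match
6 → no match
7 → match
8 → no match
9 → no match
Total matched: 2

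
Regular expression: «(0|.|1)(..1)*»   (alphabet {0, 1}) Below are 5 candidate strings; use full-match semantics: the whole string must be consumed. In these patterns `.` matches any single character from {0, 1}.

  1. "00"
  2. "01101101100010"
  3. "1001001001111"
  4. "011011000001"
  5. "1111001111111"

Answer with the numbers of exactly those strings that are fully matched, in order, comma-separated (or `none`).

1 → no match
2 → no match
3 → match
4 → no match
5 → match

3, 5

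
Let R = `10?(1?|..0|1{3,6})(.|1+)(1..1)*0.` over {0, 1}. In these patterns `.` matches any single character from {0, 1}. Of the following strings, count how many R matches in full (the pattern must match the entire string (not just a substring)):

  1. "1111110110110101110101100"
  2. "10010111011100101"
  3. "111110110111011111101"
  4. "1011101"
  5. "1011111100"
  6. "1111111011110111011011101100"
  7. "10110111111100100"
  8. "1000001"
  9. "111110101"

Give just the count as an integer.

1 → no match
2 → match
3 → match
4 → match
5 → match
6 → match
7 → match
8 → match
9 → match
Total matched: 8

8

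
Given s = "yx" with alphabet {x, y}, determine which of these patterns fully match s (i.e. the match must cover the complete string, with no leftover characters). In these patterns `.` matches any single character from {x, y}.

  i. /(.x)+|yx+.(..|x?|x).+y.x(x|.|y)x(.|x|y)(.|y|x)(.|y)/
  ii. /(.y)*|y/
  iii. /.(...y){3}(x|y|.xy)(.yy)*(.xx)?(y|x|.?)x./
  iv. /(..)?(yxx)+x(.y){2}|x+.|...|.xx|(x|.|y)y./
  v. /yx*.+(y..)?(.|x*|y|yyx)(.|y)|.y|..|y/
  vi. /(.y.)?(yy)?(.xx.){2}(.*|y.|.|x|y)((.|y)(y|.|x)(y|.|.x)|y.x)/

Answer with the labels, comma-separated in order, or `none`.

i, v

i → match
ii → no match
iii → no match
iv → no match
v → match
vi → no match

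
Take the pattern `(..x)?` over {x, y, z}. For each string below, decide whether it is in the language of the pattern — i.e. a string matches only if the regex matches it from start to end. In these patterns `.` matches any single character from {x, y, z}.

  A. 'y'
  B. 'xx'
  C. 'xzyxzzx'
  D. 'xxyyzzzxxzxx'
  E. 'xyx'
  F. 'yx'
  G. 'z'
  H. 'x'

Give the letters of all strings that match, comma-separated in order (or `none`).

E

A → no match
B → no match
C → no match
D → no match
E → match
F → no match
G → no match
H → no match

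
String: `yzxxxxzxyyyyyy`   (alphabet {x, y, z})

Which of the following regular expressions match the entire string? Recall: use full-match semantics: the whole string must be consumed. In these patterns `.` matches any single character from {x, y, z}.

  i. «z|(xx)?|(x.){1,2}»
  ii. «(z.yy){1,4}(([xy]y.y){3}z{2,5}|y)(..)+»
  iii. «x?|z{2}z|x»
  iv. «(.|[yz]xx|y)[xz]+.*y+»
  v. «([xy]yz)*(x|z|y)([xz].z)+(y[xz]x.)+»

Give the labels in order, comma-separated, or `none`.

i → no match
ii → no match — must start with `z`
iii → no match
iv → match
v → no match

iv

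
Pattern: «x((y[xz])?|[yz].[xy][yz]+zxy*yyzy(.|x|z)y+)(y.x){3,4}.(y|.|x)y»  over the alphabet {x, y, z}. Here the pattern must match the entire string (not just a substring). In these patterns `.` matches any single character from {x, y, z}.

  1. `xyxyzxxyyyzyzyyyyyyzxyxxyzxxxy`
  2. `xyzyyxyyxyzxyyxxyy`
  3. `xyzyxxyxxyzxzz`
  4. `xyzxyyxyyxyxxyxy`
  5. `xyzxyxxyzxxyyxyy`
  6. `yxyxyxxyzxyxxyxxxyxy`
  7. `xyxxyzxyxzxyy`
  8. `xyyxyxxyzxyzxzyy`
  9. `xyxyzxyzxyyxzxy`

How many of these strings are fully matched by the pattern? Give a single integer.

4

1 → no match
2 → match
3 → no match — must end with `y`
4 → match
5 → no match
6 → no match — must start with `x`
7 → no match
8 → match
9 → match
Total matched: 4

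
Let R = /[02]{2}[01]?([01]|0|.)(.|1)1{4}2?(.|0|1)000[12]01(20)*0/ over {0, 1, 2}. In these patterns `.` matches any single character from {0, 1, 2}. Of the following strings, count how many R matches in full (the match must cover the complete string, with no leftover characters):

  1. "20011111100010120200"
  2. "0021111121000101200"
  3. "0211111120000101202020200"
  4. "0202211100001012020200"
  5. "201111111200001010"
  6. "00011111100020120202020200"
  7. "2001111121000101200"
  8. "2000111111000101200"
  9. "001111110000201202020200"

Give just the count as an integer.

1 → match
2 → match
3 → match
4 → no match
5 → match
6 → match
7 → match
8 → match
9 → match
Total matched: 8

8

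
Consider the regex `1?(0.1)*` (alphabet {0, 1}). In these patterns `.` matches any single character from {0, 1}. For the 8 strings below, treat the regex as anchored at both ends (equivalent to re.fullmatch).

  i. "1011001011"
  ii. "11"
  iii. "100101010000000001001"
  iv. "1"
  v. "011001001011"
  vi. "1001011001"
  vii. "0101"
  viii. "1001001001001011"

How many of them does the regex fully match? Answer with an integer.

i → match
ii → no match
iii → no match
iv → match
v → match
vi → match
vii → no match
viii → match
Total matched: 5

5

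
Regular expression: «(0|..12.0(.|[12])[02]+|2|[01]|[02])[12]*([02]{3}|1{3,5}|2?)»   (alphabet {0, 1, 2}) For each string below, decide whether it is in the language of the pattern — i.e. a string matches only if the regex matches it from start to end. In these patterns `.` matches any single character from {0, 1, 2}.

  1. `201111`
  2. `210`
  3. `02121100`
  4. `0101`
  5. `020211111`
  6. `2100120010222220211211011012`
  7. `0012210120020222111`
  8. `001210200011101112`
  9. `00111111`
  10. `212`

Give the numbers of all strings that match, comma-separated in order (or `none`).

10

1. `201111` → no match
2. `210` → no match
3. `02121100` → no match
4. `0101` → no match
5. `020211111` → no match
6 → no match
7 → no match
8 → no match
9. `00111111` → no match
10. `212` → match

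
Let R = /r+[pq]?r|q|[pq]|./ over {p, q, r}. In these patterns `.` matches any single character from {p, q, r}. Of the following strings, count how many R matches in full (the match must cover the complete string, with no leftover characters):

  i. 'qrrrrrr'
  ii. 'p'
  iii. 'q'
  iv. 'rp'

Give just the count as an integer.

2

i → no match
ii → match
iii → match
iv → no match
Total matched: 2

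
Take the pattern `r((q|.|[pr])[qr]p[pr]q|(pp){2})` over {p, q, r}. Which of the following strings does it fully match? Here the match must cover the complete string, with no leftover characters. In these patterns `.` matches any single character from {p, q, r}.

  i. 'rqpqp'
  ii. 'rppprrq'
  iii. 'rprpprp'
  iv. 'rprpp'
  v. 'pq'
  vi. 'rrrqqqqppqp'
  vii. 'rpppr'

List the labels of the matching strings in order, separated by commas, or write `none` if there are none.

none

i → no match
ii → no match
iii → no match
iv → no match
v → no match — must start with 'r'
vi → no match
vii → no match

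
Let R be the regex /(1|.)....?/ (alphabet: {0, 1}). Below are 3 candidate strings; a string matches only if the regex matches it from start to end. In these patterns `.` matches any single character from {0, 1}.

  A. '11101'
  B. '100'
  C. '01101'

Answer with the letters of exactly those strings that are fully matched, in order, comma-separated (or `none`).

A. '11101' → match
B. '100' → no match
C. '01101' → match

A, C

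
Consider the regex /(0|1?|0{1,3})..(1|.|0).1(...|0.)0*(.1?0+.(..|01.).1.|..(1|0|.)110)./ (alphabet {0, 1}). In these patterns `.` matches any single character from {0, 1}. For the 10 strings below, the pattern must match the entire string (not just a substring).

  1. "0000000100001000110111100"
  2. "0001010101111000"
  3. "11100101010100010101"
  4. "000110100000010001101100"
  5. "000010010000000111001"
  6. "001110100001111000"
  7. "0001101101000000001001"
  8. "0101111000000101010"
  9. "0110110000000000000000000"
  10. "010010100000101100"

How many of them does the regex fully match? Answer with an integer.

1 → no match
2 → no match
3 → no match
4 → match
5 → no match
6 → no match
7 → no match
8 → no match
9 → no match
10 → match
Total matched: 2

2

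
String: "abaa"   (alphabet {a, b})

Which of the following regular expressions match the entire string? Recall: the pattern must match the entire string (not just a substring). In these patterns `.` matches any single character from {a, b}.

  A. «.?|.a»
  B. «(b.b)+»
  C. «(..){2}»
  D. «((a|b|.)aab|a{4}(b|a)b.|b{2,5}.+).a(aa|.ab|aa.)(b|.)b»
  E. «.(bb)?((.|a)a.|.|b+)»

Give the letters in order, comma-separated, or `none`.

A → no match
B → no match — must start with "b"
C → match
D → no match — must end with "b"
E → match

C, E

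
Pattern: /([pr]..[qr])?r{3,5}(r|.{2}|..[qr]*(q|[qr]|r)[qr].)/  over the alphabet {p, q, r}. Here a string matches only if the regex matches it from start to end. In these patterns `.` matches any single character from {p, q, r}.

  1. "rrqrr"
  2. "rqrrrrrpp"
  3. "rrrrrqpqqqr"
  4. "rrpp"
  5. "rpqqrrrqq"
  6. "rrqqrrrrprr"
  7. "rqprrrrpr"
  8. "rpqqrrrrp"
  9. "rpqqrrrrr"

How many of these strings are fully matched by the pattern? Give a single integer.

1. "rrqrr" → no match
2. "rqrrrrrpp" → match
3. "rrrrrqpqqqr" → match
4. "rrpp" → no match
5. "rpqqrrrqq" → match
6. "rrqqrrrrprr" → no match
7. "rqprrrrpr" → match
8. "rpqqrrrrp" → match
9. "rpqqrrrrr" → match
Total matched: 6

6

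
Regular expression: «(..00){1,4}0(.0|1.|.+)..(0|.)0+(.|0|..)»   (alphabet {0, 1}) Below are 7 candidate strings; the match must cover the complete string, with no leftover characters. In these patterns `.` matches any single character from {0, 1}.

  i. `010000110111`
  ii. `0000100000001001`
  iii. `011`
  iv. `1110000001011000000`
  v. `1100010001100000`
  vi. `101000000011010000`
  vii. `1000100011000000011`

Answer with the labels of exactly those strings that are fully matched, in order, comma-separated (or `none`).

ii, v

i → no match
ii → match
iii → no match
iv → no match
v → match
vi → no match
vii → no match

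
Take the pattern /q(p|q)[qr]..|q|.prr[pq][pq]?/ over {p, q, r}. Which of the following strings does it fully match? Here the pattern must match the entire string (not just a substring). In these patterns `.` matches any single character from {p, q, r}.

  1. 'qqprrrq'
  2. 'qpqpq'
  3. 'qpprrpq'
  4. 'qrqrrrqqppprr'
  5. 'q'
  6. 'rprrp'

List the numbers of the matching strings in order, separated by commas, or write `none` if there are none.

2, 5, 6

1. 'qqprrrq' → no match
2. 'qpqpq' → match
3. 'qpprrpq' → no match
4 → no match
5. 'q' → match
6. 'rprrp' → match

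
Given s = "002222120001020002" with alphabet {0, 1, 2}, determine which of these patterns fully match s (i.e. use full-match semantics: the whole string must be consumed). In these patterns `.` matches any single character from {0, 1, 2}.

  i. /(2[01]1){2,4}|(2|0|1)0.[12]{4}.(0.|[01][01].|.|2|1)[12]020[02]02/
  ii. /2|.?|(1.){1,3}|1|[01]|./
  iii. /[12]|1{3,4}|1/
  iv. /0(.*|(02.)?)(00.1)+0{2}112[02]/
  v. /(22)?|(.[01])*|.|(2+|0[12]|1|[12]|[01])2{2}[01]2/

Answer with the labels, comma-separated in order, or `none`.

i → match
ii → no match
iii → no match
iv → no match
v → no match

i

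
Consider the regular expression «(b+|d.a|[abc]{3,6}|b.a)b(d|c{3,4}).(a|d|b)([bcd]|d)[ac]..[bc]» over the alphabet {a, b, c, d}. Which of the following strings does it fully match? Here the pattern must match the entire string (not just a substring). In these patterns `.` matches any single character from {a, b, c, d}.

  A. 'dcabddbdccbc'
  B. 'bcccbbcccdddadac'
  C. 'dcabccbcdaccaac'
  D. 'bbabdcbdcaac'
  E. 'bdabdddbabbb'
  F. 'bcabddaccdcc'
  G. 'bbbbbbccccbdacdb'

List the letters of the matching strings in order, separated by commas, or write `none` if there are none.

A, B, D, E, F, G

A → match
B → match
C → no match
D → match
E → match
F → match
G → match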